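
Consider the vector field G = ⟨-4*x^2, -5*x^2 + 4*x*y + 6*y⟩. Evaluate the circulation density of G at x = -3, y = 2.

∂G₂/∂x = -10*x + 4*y
∂G₁/∂y = 0
Scalar curl = -10*x + 4*y
At (-3, 2): 38.

38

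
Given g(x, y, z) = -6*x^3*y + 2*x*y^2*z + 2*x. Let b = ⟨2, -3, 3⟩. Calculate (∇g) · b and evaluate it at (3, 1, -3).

280

∂g/∂x = -18*x^2*y + 2*y^2*z + 2
∂g/∂y = -6*x^3 + 4*x*y*z
∂g/∂z = 2*x*y^2
∇g at (3, 1, -3) = (-166, -198, 6)
∇g · b = (-166)(2) + (-198)(-3) + (6)(3) = 280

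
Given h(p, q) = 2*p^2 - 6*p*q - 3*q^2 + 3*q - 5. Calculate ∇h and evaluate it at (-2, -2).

∂h/∂p = 4*p - 6*q
∂h/∂q = -6*p - 6*q + 3
∇h = (4*p - 6*q, -6*p - 6*q + 3)
At (-2, -2): (4, 27).

(4, 27)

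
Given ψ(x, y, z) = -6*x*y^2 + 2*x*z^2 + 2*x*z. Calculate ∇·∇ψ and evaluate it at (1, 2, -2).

-8

∂²ψ/∂x² = 0
∂²ψ/∂y² = -12*x
∂²ψ/∂z² = 4*x
∇²ψ = -8*x
At (1, 2, -2): -8.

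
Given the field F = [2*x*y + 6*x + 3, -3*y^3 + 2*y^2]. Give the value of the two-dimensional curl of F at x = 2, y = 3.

∂F₂/∂x = 0
∂F₁/∂y = 2*x
Scalar curl = -2*x
At (2, 3): -4.

-4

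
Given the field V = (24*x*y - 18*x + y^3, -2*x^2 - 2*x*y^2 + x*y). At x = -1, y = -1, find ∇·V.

-47

∂V₁/∂x = 24*y - 18
∂V₂/∂y = -4*x*y + x
∇·V = -4*x*y + x + 24*y - 18
At (-1, -1): -47.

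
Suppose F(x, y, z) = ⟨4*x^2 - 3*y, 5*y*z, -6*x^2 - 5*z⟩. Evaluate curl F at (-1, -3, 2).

(15, -12, 3)

(∇×F)₁ = ∂F₃/∂y − ∂F₂/∂z = -5*y
(∇×F)₂ = ∂F₁/∂z − ∂F₃/∂x = 12*x
(∇×F)₃ = ∂F₂/∂x − ∂F₁/∂y = 3
∇×F = (-5*y, 12*x, 3)
At (-1, -3, 2): (15, -12, 3).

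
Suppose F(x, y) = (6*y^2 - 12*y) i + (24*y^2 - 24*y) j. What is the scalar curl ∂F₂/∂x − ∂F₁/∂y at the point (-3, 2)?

-12

∂F₂/∂x = 0
∂F₁/∂y = 12*y - 12
Scalar curl = -12*y + 12
At (-3, 2): -12.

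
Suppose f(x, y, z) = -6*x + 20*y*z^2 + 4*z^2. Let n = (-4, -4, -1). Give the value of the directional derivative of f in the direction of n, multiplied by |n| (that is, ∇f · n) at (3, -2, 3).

-480

∂f/∂x = -6
∂f/∂y = 20*z^2
∂f/∂z = 40*y*z + 8*z
∇f at (3, -2, 3) = (-6, 180, -216)
∇f · n = (-6)(-4) + (180)(-4) + (-216)(-1) = -480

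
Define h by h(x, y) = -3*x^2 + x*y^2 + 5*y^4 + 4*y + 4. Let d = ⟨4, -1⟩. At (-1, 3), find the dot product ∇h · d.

∂h/∂x = -6*x + y^2
∂h/∂y = 2*x*y + 20*y^3 + 4
∇h at (-1, 3) = (15, 538)
∇h · d = (15)(4) + (538)(-1) = -478

-478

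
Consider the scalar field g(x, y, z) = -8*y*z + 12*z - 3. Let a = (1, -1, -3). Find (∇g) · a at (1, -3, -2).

-124

∂g/∂x = 0
∂g/∂y = -8*z
∂g/∂z = -8*y + 12
∇g at (1, -3, -2) = (0, 16, 36)
∇g · a = (0)(1) + (16)(-1) + (36)(-3) = -124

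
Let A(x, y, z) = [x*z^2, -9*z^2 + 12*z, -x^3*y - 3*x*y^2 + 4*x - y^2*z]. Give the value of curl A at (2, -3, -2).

(∇×A)₁ = ∂A₃/∂y − ∂A₂/∂z = -x^3 - 6*x*y - 2*y*z + 18*z - 12
(∇×A)₂ = ∂A₁/∂z − ∂A₃/∂x = 3*x^2*y + 2*x*z + 3*y^2 - 4
(∇×A)₃ = ∂A₂/∂x − ∂A₁/∂y = 0
∇×A = (-x^3 - 6*x*y - 2*y*z + 18*z - 12, 3*x^2*y + 2*x*z + 3*y^2 - 4, 0)
At (2, -3, -2): (-32, -21, 0).

(-32, -21, 0)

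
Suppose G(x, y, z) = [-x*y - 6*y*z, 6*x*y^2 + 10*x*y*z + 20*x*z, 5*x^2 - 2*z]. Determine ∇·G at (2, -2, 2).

-8

∂G₁/∂x = -y
∂G₂/∂y = 12*x*y + 10*x*z
∂G₃/∂z = -2
∇·G = 12*x*y + 10*x*z - y - 2
At (2, -2, 2): -8.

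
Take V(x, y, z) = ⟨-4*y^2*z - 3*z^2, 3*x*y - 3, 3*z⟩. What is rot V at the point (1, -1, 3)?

(∇×V)₁ = ∂V₃/∂y − ∂V₂/∂z = 0
(∇×V)₂ = ∂V₁/∂z − ∂V₃/∂x = -4*y^2 - 6*z
(∇×V)₃ = ∂V₂/∂x − ∂V₁/∂y = 8*y*z + 3*y
∇×V = (0, -4*y^2 - 6*z, 8*y*z + 3*y)
At (1, -1, 3): (0, -22, -27).

(0, -22, -27)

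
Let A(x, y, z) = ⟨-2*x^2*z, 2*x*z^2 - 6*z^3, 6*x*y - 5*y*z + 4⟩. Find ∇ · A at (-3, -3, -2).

-9

∂A₁/∂x = -4*x*z
∂A₂/∂y = 0
∂A₃/∂z = -5*y
∇·A = -4*x*z - 5*y
At (-3, -3, -2): -9.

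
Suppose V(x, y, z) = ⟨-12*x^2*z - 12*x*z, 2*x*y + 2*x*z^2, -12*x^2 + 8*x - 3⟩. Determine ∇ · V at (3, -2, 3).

∂V₁/∂x = -24*x*z - 12*z
∂V₂/∂y = 2*x
∂V₃/∂z = 0
∇·V = -24*x*z + 2*x - 12*z
At (3, -2, 3): -246.

-246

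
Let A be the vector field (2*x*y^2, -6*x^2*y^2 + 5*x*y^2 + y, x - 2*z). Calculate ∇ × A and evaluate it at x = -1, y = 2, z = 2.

(∇×A)₁ = ∂A₃/∂y − ∂A₂/∂z = 0
(∇×A)₂ = ∂A₁/∂z − ∂A₃/∂x = -1
(∇×A)₃ = ∂A₂/∂x − ∂A₁/∂y = -12*x*y^2 - 4*x*y + 5*y^2
∇×A = (0, -1, -12*x*y^2 - 4*x*y + 5*y^2)
At (-1, 2, 2): (0, -1, 76).

(0, -1, 76)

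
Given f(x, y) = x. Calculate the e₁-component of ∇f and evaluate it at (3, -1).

(∇f)_1 = ∂f/∂x = 1
At (3, -1): 1.

1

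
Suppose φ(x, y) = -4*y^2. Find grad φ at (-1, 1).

(0, -8)

∂φ/∂x = 0
∂φ/∂y = -8*y
∇φ = (0, -8*y)
At (-1, 1): (0, -8).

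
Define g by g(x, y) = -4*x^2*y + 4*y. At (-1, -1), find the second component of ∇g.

0

(∇g)_2 = ∂g/∂y = -4*x^2 + 4
At (-1, -1): 0.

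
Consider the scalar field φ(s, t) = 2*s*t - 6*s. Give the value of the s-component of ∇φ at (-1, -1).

-8

(∇φ)_1 = ∂φ/∂s = 2*t - 6
At (-1, -1): -8.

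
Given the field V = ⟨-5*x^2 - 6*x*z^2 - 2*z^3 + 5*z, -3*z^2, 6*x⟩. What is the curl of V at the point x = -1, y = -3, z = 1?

(∇×V)₁ = ∂V₃/∂y − ∂V₂/∂z = 6*z
(∇×V)₂ = ∂V₁/∂z − ∂V₃/∂x = -12*x*z - 6*z^2 - 1
(∇×V)₃ = ∂V₂/∂x − ∂V₁/∂y = 0
∇×V = (6*z, -12*x*z - 6*z^2 - 1, 0)
At (-1, -3, 1): (6, 5, 0).

(6, 5, 0)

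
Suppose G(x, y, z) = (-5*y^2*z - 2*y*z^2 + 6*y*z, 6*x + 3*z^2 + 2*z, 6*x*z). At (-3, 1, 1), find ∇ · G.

-18

∂G₁/∂x = 0
∂G₂/∂y = 0
∂G₃/∂z = 6*x
∇·G = 6*x
At (-3, 1, 1): -18.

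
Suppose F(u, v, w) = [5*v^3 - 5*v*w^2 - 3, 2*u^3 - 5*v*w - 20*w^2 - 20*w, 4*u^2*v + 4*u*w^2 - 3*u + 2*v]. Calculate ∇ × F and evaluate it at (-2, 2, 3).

(168, -61, 9)

(∇×F)₁ = ∂F₃/∂v − ∂F₂/∂w = 4*u^2 + 5*v + 40*w + 22
(∇×F)₂ = ∂F₁/∂w − ∂F₃/∂u = -8*u*v - 10*v*w - 4*w^2 + 3
(∇×F)₃ = ∂F₂/∂u − ∂F₁/∂v = 6*u^2 - 15*v^2 + 5*w^2
∇×F = (4*u^2 + 5*v + 40*w + 22, -8*u*v - 10*v*w - 4*w^2 + 3, 6*u^2 - 15*v^2 + 5*w^2)
At (-2, 2, 3): (168, -61, 9).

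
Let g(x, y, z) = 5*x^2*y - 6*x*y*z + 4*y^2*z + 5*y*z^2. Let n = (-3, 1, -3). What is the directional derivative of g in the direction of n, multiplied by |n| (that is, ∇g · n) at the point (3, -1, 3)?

72

∂g/∂x = 10*x*y - 6*y*z
∂g/∂y = 5*x^2 - 6*x*z + 8*y*z + 5*z^2
∂g/∂z = -6*x*y + 4*y^2 + 10*y*z
∇g at (3, -1, 3) = (-12, 12, -8)
∇g · n = (-12)(-3) + (12)(1) + (-8)(-3) = 72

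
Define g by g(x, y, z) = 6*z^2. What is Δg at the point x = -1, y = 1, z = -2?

12

∂²g/∂x² = 0
∂²g/∂y² = 0
∂²g/∂z² = 12
∇²g = 12
At (-1, 1, -2): 12.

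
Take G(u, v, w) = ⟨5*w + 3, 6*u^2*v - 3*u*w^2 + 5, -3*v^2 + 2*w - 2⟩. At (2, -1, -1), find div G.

∂G₁/∂u = 0
∂G₂/∂v = 6*u^2
∂G₃/∂w = 2
∇·G = 6*u^2 + 2
At (2, -1, -1): 26.

26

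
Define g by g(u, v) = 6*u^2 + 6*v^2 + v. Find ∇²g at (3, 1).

24

∂²g/∂u² = 12
∂²g/∂v² = 12
∇²g = 24
At (3, 1): 24.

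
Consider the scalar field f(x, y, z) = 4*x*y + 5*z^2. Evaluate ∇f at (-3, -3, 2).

(-12, -12, 20)

∂f/∂x = 4*y
∂f/∂y = 4*x
∂f/∂z = 10*z
∇f = (4*y, 4*x, 10*z)
At (-3, -3, 2): (-12, -12, 20).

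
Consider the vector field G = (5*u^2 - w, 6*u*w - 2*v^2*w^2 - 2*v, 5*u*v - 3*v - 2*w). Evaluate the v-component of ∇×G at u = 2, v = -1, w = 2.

(∇×G)_2 = ∂G₁/∂w − ∂G₃/∂u
= -1 − (5*v)
= -5*v - 1
At (2, -1, 2): 4.

4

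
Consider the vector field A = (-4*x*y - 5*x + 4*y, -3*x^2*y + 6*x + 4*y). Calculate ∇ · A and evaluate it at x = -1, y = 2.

-12

∂A₁/∂x = -4*y - 5
∂A₂/∂y = -3*x^2 + 4
∇·A = -3*x^2 - 4*y - 1
At (-1, 2): -12.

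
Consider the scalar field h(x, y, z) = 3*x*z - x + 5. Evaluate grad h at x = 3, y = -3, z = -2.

∂h/∂x = 3*z - 1
∂h/∂y = 0
∂h/∂z = 3*x
∇h = (3*z - 1, 0, 3*x)
At (3, -3, -2): (-7, 0, 9).

(-7, 0, 9)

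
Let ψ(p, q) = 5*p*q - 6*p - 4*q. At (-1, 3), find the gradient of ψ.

∂ψ/∂p = 5*q - 6
∂ψ/∂q = 5*p - 4
∇ψ = (5*q - 6, 5*p - 4)
At (-1, 3): (9, -9).

(9, -9)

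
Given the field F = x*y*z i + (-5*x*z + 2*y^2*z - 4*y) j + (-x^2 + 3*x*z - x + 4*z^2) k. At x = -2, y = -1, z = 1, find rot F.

(-12, -4, -3)

(∇×F)₁ = ∂F₃/∂y − ∂F₂/∂z = 5*x - 2*y^2
(∇×F)₂ = ∂F₁/∂z − ∂F₃/∂x = x*y + 2*x - 3*z + 1
(∇×F)₃ = ∂F₂/∂x − ∂F₁/∂y = -x*z - 5*z
∇×F = (5*x - 2*y^2, x*y + 2*x - 3*z + 1, -x*z - 5*z)
At (-2, -1, 1): (-12, -4, -3).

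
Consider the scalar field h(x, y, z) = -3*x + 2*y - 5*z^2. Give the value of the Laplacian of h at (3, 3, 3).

∂²h/∂x² = 0
∂²h/∂y² = 0
∂²h/∂z² = -10
∇²h = -10
At (3, 3, 3): -10.

-10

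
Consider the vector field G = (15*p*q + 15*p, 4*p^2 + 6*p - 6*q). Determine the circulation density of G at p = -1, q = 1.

13

∂G₂/∂p = 8*p + 6
∂G₁/∂q = 15*p
Scalar curl = -7*p + 6
At (-1, 1): 13.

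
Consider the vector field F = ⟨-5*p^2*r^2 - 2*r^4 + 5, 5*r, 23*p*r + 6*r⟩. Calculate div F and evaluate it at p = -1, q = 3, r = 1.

∂F₁/∂p = -10*p*r^2
∂F₂/∂q = 0
∂F₃/∂r = 23*p + 6
∇·F = -10*p*r^2 + 23*p + 6
At (-1, 3, 1): -7.

-7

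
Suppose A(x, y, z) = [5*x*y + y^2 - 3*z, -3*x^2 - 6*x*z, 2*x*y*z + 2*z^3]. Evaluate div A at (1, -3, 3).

∂A₁/∂x = 5*y
∂A₂/∂y = 0
∂A₃/∂z = 2*x*y + 6*z^2
∇·A = 2*x*y + 5*y + 6*z^2
At (1, -3, 3): 33.

33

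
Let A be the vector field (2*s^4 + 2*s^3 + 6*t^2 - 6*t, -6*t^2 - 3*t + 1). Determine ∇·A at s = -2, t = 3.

-79

∂A₁/∂s = 8*s^3 + 6*s^2
∂A₂/∂t = -12*t - 3
∇·A = 8*s^3 + 6*s^2 - 12*t - 3
At (-2, 3): -79.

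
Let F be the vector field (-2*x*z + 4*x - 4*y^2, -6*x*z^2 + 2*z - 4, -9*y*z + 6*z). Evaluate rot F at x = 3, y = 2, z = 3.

(∇×F)₁ = ∂F₃/∂y − ∂F₂/∂z = 12*x*z - 9*z - 2
(∇×F)₂ = ∂F₁/∂z − ∂F₃/∂x = -2*x
(∇×F)₃ = ∂F₂/∂x − ∂F₁/∂y = 8*y - 6*z^2
∇×F = (12*x*z - 9*z - 2, -2*x, 8*y - 6*z^2)
At (3, 2, 3): (79, -6, -38).

(79, -6, -38)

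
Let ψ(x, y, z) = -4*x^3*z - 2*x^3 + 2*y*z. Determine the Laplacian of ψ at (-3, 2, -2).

-108

∂²ψ/∂x² = -12*x*(2*z + 1)
∂²ψ/∂y² = 0
∂²ψ/∂z² = 0
∇²ψ = -24*x*z - 12*x
At (-3, 2, -2): -108.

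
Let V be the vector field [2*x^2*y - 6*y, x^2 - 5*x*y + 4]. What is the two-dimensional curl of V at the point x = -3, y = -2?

-8

∂V₂/∂x = 2*x - 5*y
∂V₁/∂y = 2*x^2 - 6
Scalar curl = -2*x^2 + 2*x - 5*y + 6
At (-3, -2): -8.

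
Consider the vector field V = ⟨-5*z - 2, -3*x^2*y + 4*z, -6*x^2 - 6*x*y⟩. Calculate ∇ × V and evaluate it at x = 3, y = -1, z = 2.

(-22, 25, 18)

(∇×V)₁ = ∂V₃/∂y − ∂V₂/∂z = -6*x - 4
(∇×V)₂ = ∂V₁/∂z − ∂V₃/∂x = 12*x + 6*y - 5
(∇×V)₃ = ∂V₂/∂x − ∂V₁/∂y = -6*x*y
∇×V = (-6*x - 4, 12*x + 6*y - 5, -6*x*y)
At (3, -1, 2): (-22, 25, 18).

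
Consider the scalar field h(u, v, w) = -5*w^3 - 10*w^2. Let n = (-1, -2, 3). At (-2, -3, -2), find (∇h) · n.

-60

∂h/∂u = 0
∂h/∂v = 0
∂h/∂w = -15*w^2 - 20*w
∇h at (-2, -3, -2) = (0, 0, -20)
∇h · n = (0)(-1) + (0)(-2) + (-20)(3) = -60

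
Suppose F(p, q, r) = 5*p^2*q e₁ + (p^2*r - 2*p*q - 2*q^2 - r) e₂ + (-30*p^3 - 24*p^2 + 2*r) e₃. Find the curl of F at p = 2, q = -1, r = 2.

(∇×F)₁ = ∂F₃/∂q − ∂F₂/∂r = -p^2 + 1
(∇×F)₂ = ∂F₁/∂r − ∂F₃/∂p = 90*p^2 + 48*p
(∇×F)₃ = ∂F₂/∂p − ∂F₁/∂q = -5*p^2 + 2*p*r - 2*q
∇×F = (-p^2 + 1, 90*p^2 + 48*p, -5*p^2 + 2*p*r - 2*q)
At (2, -1, 2): (-3, 456, -10).

(-3, 456, -10)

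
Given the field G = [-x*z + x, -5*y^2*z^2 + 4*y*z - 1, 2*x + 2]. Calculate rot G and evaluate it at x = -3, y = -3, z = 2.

(192, 1, 0)

(∇×G)₁ = ∂G₃/∂y − ∂G₂/∂z = 10*y^2*z - 4*y
(∇×G)₂ = ∂G₁/∂z − ∂G₃/∂x = -x - 2
(∇×G)₃ = ∂G₂/∂x − ∂G₁/∂y = 0
∇×G = (10*y^2*z - 4*y, -x - 2, 0)
At (-3, -3, 2): (192, 1, 0).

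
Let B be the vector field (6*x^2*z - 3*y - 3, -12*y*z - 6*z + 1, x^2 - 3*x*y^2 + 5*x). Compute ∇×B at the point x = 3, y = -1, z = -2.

(12, 46, 3)

(∇×B)₁ = ∂B₃/∂y − ∂B₂/∂z = -6*x*y + 12*y + 6
(∇×B)₂ = ∂B₁/∂z − ∂B₃/∂x = 6*x^2 - 2*x + 3*y^2 - 5
(∇×B)₃ = ∂B₂/∂x − ∂B₁/∂y = 3
∇×B = (-6*x*y + 12*y + 6, 6*x^2 - 2*x + 3*y^2 - 5, 3)
At (3, -1, -2): (12, 46, 3).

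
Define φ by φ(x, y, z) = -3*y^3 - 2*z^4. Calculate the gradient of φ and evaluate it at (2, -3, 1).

(0, -81, -8)

∂φ/∂x = 0
∂φ/∂y = -9*y^2
∂φ/∂z = -8*z^3
∇φ = (0, -9*y^2, -8*z^3)
At (2, -3, 1): (0, -81, -8).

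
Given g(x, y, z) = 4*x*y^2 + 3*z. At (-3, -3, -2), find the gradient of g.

(36, 72, 3)

∂g/∂x = 4*y^2
∂g/∂y = 8*x*y
∂g/∂z = 3
∇g = (4*y^2, 8*x*y, 3)
At (-3, -3, -2): (36, 72, 3).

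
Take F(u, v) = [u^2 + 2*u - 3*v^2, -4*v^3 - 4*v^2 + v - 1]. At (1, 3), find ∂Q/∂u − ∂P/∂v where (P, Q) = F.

∂F₂/∂u = 0
∂F₁/∂v = -6*v
Scalar curl = 6*v
At (1, 3): 18.

18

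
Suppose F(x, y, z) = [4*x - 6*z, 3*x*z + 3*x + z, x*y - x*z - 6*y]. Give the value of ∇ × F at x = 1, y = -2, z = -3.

(∇×F)₁ = ∂F₃/∂y − ∂F₂/∂z = -2*x - 7
(∇×F)₂ = ∂F₁/∂z − ∂F₃/∂x = -y + z - 6
(∇×F)₃ = ∂F₂/∂x − ∂F₁/∂y = 3*z + 3
∇×F = (-2*x - 7, -y + z - 6, 3*z + 3)
At (1, -2, -3): (-9, -7, -6).

(-9, -7, -6)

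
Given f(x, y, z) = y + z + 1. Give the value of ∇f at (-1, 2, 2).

(0, 1, 1)

∂f/∂x = 0
∂f/∂y = 1
∂f/∂z = 1
∇f = (0, 1, 1)
At (-1, 2, 2): (0, 1, 1).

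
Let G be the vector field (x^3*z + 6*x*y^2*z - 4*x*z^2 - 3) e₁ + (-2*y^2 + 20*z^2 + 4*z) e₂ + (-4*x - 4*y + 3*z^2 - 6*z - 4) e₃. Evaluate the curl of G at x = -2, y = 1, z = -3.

(112, -64, -72)

(∇×G)₁ = ∂G₃/∂y − ∂G₂/∂z = -40*z - 8
(∇×G)₂ = ∂G₁/∂z − ∂G₃/∂x = x^3 + 6*x*y^2 - 8*x*z + 4
(∇×G)₃ = ∂G₂/∂x − ∂G₁/∂y = -12*x*y*z
∇×G = (-40*z - 8, x^3 + 6*x*y^2 - 8*x*z + 4, -12*x*y*z)
At (-2, 1, -3): (112, -64, -72).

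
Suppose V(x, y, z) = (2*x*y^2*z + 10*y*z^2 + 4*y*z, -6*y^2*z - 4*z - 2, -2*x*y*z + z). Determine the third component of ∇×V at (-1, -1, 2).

-56

(∇×V)_3 = ∂V₂/∂x − ∂V₁/∂y
= 0 − (4*x*y*z + 10*z^2 + 4*z)
= -4*x*y*z - 10*z^2 - 4*z
At (-1, -1, 2): -56.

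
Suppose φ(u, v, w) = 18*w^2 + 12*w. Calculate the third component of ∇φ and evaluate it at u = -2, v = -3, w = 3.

(∇φ)_3 = ∂φ/∂w = 36*w + 12
At (-2, -3, 3): 120.

120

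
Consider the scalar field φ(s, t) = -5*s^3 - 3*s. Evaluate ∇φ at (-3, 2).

(-138, 0)

∂φ/∂s = -15*s^2 - 3
∂φ/∂t = 0
∇φ = (-15*s^2 - 3, 0)
At (-3, 2): (-138, 0).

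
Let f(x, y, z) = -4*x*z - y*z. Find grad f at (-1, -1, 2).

(-8, -2, 5)

∂f/∂x = -4*z
∂f/∂y = -z
∂f/∂z = -4*x - y
∇f = (-4*z, -z, -4*x - y)
At (-1, -1, 2): (-8, -2, 5).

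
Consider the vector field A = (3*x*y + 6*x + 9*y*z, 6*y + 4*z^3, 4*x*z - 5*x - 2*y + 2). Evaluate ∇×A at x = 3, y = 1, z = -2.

(-50, 22, 9)

(∇×A)₁ = ∂A₃/∂y − ∂A₂/∂z = -12*z^2 - 2
(∇×A)₂ = ∂A₁/∂z − ∂A₃/∂x = 9*y - 4*z + 5
(∇×A)₃ = ∂A₂/∂x − ∂A₁/∂y = -3*x - 9*z
∇×A = (-12*z^2 - 2, 9*y - 4*z + 5, -3*x - 9*z)
At (3, 1, -2): (-50, 22, 9).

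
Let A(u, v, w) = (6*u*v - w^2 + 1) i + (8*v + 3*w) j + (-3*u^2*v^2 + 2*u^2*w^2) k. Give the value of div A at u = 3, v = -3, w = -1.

-46

∂A₁/∂u = 6*v
∂A₂/∂v = 8
∂A₃/∂w = 4*u^2*w
∇·A = 4*u^2*w + 6*v + 8
At (3, -3, -1): -46.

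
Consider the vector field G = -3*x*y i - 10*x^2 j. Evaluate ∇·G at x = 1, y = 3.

∂G₁/∂x = -3*y
∂G₂/∂y = 0
∇·G = -3*y
At (1, 3): -9.

-9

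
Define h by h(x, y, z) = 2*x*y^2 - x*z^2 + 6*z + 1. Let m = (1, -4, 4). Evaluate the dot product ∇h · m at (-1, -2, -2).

-20

∂h/∂x = 2*y^2 - z^2
∂h/∂y = 4*x*y
∂h/∂z = -2*x*z + 6
∇h at (-1, -2, -2) = (4, 8, 2)
∇h · m = (4)(1) + (8)(-4) + (2)(4) = -20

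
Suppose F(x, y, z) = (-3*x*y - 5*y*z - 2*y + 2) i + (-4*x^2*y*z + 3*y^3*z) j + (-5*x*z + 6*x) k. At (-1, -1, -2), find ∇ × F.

(-1, -11, 5)

(∇×F)₁ = ∂F₃/∂y − ∂F₂/∂z = 4*x^2*y - 3*y^3
(∇×F)₂ = ∂F₁/∂z − ∂F₃/∂x = -5*y + 5*z - 6
(∇×F)₃ = ∂F₂/∂x − ∂F₁/∂y = -8*x*y*z + 3*x + 5*z + 2
∇×F = (4*x^2*y - 3*y^3, -5*y + 5*z - 6, -8*x*y*z + 3*x + 5*z + 2)
At (-1, -1, -2): (-1, -11, 5).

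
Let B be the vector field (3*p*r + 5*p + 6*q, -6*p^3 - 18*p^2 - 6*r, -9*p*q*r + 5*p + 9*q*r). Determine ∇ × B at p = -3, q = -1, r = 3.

(∇×B)₁ = ∂B₃/∂q − ∂B₂/∂r = -9*p*r + 9*r + 6
(∇×B)₂ = ∂B₁/∂r − ∂B₃/∂p = 3*p + 9*q*r - 5
(∇×B)₃ = ∂B₂/∂p − ∂B₁/∂q = -18*p^2 - 36*p - 6
∇×B = (-9*p*r + 9*r + 6, 3*p + 9*q*r - 5, -18*p^2 - 36*p - 6)
At (-3, -1, 3): (114, -41, -60).

(114, -41, -60)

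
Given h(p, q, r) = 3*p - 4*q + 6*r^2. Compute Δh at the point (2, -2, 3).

12

∂²h/∂p² = 0
∂²h/∂q² = 0
∂²h/∂r² = 12
∇²h = 12
At (2, -2, 3): 12.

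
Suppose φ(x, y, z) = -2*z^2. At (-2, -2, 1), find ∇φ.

(0, 0, -4)

∂φ/∂x = 0
∂φ/∂y = 0
∂φ/∂z = -4*z
∇φ = (0, 0, -4*z)
At (-2, -2, 1): (0, 0, -4).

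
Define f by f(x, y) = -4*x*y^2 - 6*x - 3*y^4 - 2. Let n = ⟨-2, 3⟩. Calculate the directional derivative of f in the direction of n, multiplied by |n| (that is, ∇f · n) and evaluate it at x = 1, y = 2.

-292

∂f/∂x = -4*y^2 - 6
∂f/∂y = -8*x*y - 12*y^3
∇f at (1, 2) = (-22, -112)
∇f · n = (-22)(-2) + (-112)(3) = -292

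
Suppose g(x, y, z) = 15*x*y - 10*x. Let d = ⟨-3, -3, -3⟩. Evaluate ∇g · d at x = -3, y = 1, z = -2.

∂g/∂x = 15*y - 10
∂g/∂y = 15*x
∂g/∂z = 0
∇g at (-3, 1, -2) = (5, -45, 0)
∇g · d = (5)(-3) + (-45)(-3) + (0)(-3) = 120

120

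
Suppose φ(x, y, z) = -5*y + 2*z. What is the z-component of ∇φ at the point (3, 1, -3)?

(∇φ)_3 = ∂φ/∂z = 2
At (3, 1, -3): 2.

2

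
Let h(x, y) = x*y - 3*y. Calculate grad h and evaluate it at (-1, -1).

(-1, -4)

∂h/∂x = y
∂h/∂y = x - 3
∇h = (y, x - 3)
At (-1, -1): (-1, -4).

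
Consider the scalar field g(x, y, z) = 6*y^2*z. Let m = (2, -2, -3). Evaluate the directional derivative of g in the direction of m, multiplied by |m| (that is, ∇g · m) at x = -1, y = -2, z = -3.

∂g/∂x = 0
∂g/∂y = 12*y*z
∂g/∂z = 6*y^2
∇g at (-1, -2, -3) = (0, 72, 24)
∇g · m = (0)(2) + (72)(-2) + (24)(-3) = -216

-216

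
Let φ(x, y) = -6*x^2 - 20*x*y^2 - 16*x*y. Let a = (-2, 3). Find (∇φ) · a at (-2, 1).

∂φ/∂x = -12*x - 20*y^2 - 16*y
∂φ/∂y = -40*x*y - 16*x
∇φ at (-2, 1) = (-12, 112)
∇φ · a = (-12)(-2) + (112)(3) = 360

360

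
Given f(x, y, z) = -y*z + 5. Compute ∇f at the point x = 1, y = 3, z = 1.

∂f/∂x = 0
∂f/∂y = -z
∂f/∂z = -y
∇f = (0, -z, -y)
At (1, 3, 1): (0, -1, -3).

(0, -1, -3)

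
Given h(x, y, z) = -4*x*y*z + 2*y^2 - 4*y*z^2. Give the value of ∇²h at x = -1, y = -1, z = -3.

12

∂²h/∂x² = 0
∂²h/∂y² = 4
∂²h/∂z² = -8*y
∇²h = -8*y + 4
At (-1, -1, -3): 12.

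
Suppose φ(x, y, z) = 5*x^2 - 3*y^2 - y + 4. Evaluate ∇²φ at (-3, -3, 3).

4

∂²φ/∂x² = 10
∂²φ/∂y² = -6
∂²φ/∂z² = 0
∇²φ = 4
At (-3, -3, 3): 4.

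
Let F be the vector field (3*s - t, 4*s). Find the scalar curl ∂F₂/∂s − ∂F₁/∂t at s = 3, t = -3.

5

∂F₂/∂s = 4
∂F₁/∂t = -1
Scalar curl = 5
At (3, -3): 5.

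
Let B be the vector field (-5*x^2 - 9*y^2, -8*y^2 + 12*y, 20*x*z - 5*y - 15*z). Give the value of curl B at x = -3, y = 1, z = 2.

(∇×B)₁ = ∂B₃/∂y − ∂B₂/∂z = -5
(∇×B)₂ = ∂B₁/∂z − ∂B₃/∂x = -20*z
(∇×B)₃ = ∂B₂/∂x − ∂B₁/∂y = 18*y
∇×B = (-5, -20*z, 18*y)
At (-3, 1, 2): (-5, -40, 18).

(-5, -40, 18)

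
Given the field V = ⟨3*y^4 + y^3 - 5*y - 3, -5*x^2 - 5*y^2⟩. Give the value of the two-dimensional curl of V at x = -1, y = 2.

-93

∂V₂/∂x = -10*x
∂V₁/∂y = 12*y^3 + 3*y^2 - 5
Scalar curl = -10*x - 12*y^3 - 3*y^2 + 5
At (-1, 2): -93.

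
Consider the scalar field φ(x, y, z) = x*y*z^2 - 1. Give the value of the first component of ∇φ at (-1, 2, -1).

(∇φ)_1 = ∂φ/∂x = y*z^2
At (-1, 2, -1): 2.

2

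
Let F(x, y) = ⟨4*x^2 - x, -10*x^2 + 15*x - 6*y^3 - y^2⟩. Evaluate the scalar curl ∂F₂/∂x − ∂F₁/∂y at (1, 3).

-5

∂F₂/∂x = -20*x + 15
∂F₁/∂y = 0
Scalar curl = -20*x + 15
At (1, 3): -5.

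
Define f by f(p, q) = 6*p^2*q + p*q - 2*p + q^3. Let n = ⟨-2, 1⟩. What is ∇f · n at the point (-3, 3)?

292

∂f/∂p = 12*p*q + q - 2
∂f/∂q = 6*p^2 + p + 3*q^2
∇f at (-3, 3) = (-107, 78)
∇f · n = (-107)(-2) + (78)(1) = 292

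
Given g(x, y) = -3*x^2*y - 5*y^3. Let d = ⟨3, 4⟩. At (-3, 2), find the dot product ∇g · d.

∂g/∂x = -6*x*y
∂g/∂y = -3*x^2 - 15*y^2
∇g at (-3, 2) = (36, -87)
∇g · d = (36)(3) + (-87)(4) = -240

-240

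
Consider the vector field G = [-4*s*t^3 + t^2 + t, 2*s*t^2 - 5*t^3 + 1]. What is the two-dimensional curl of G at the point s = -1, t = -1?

∂G₂/∂s = 2*t^2
∂G₁/∂t = -12*s*t^2 + 2*t + 1
Scalar curl = 12*s*t^2 + 2*t^2 - 2*t - 1
At (-1, -1): -9.

-9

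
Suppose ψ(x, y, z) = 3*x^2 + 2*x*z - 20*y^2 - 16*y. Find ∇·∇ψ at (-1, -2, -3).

-34

∂²ψ/∂x² = 6
∂²ψ/∂y² = -40
∂²ψ/∂z² = 0
∇²ψ = -34
At (-1, -2, -3): -34.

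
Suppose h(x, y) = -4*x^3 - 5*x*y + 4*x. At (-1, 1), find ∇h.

∂h/∂x = -12*x^2 - 5*y + 4
∂h/∂y = -5*x
∇h = (-12*x^2 - 5*y + 4, -5*x)
At (-1, 1): (-13, 5).

(-13, 5)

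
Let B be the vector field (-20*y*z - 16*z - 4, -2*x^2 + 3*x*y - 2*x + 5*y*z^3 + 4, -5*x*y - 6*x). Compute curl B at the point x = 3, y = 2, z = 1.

(-45, -40, 12)

(∇×B)₁ = ∂B₃/∂y − ∂B₂/∂z = -5*x - 15*y*z^2
(∇×B)₂ = ∂B₁/∂z − ∂B₃/∂x = -15*y - 10
(∇×B)₃ = ∂B₂/∂x − ∂B₁/∂y = -4*x + 3*y + 20*z - 2
∇×B = (-5*x - 15*y*z^2, -15*y - 10, -4*x + 3*y + 20*z - 2)
At (3, 2, 1): (-45, -40, 12).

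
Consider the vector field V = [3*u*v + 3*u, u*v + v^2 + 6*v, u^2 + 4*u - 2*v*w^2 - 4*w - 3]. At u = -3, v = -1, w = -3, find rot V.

(-18, 2, 8)

(∇×V)₁ = ∂V₃/∂v − ∂V₂/∂w = -2*w^2
(∇×V)₂ = ∂V₁/∂w − ∂V₃/∂u = -2*u - 4
(∇×V)₃ = ∂V₂/∂u − ∂V₁/∂v = -3*u + v
∇×V = (-2*w^2, -2*u - 4, -3*u + v)
At (-3, -1, -3): (-18, 2, 8).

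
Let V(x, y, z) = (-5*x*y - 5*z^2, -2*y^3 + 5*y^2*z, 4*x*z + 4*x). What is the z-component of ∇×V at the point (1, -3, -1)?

5

(∇×V)_3 = ∂V₂/∂x − ∂V₁/∂y
= 0 − (-5*x)
= 5*x
At (1, -3, -1): 5.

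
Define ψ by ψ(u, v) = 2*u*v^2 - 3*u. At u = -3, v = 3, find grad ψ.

(15, -36)

∂ψ/∂u = 2*v^2 - 3
∂ψ/∂v = 4*u*v
∇ψ = (2*v^2 - 3, 4*u*v)
At (-3, 3): (15, -36).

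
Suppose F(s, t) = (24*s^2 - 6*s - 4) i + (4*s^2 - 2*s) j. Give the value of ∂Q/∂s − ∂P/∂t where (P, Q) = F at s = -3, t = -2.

∂F₂/∂s = 8*s - 2
∂F₁/∂t = 0
Scalar curl = 8*s - 2
At (-3, -2): -26.

-26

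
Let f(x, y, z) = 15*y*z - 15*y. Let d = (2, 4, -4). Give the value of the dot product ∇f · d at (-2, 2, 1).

-120

∂f/∂x = 0
∂f/∂y = 15*z - 15
∂f/∂z = 15*y
∇f at (-2, 2, 1) = (0, 0, 30)
∇f · d = (0)(2) + (0)(4) + (30)(-4) = -120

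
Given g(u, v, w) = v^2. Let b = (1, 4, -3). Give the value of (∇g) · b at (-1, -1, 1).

-8

∂g/∂u = 0
∂g/∂v = 2*v
∂g/∂w = 0
∇g at (-1, -1, 1) = (0, -2, 0)
∇g · b = (0)(1) + (-2)(4) + (0)(-3) = -8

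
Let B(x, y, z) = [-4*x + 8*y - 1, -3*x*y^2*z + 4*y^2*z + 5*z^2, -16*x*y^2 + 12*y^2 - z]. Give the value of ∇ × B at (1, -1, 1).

(∇×B)₁ = ∂B₃/∂y − ∂B₂/∂z = 3*x*y^2 - 32*x*y - 4*y^2 + 24*y - 10*z
(∇×B)₂ = ∂B₁/∂z − ∂B₃/∂x = 16*y^2
(∇×B)₃ = ∂B₂/∂x − ∂B₁/∂y = -3*y^2*z - 8
∇×B = (3*x*y^2 - 32*x*y - 4*y^2 + 24*y - 10*z, 16*y^2, -3*y^2*z - 8)
At (1, -1, 1): (-3, 16, -11).

(-3, 16, -11)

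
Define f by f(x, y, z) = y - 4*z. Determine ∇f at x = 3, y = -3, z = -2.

(0, 1, -4)

∂f/∂x = 0
∂f/∂y = 1
∂f/∂z = -4
∇f = (0, 1, -4)
At (3, -3, -2): (0, 1, -4).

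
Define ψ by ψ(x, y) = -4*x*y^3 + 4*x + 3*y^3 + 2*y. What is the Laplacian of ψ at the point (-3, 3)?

∂²ψ/∂x² = 0
∂²ψ/∂y² = 6*y*(-4*x + 3)
∇²ψ = -24*x*y + 18*y
At (-3, 3): 270.

270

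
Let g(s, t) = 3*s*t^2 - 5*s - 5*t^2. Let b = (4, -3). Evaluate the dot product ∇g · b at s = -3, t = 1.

76

∂g/∂s = 3*t^2 - 5
∂g/∂t = 6*s*t - 10*t
∇g at (-3, 1) = (-2, -28)
∇g · b = (-2)(4) + (-28)(-3) = 76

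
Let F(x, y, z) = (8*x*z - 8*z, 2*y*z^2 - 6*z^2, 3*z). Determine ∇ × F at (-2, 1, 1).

(8, -24, 0)

(∇×F)₁ = ∂F₃/∂y − ∂F₂/∂z = -4*y*z + 12*z
(∇×F)₂ = ∂F₁/∂z − ∂F₃/∂x = 8*x - 8
(∇×F)₃ = ∂F₂/∂x − ∂F₁/∂y = 0
∇×F = (-4*y*z + 12*z, 8*x - 8, 0)
At (-2, 1, 1): (8, -24, 0).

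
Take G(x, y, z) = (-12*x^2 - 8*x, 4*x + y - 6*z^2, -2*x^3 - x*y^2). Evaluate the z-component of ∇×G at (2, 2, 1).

4

(∇×G)_3 = ∂G₂/∂x − ∂G₁/∂y
= 4 − (0)
= 4
At (2, 2, 1): 4.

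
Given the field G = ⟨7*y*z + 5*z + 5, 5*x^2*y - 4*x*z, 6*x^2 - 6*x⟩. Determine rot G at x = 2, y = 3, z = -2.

(8, 8, 82)

(∇×G)₁ = ∂G₃/∂y − ∂G₂/∂z = 4*x
(∇×G)₂ = ∂G₁/∂z − ∂G₃/∂x = -12*x + 7*y + 11
(∇×G)₃ = ∂G₂/∂x − ∂G₁/∂y = 10*x*y - 11*z
∇×G = (4*x, -12*x + 7*y + 11, 10*x*y - 11*z)
At (2, 3, -2): (8, 8, 82).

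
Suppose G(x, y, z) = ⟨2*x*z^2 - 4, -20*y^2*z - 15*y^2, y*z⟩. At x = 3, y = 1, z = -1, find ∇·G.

13

∂G₁/∂x = 2*z^2
∂G₂/∂y = -40*y*z - 30*y
∂G₃/∂z = y
∇·G = -40*y*z - 29*y + 2*z^2
At (3, 1, -1): 13.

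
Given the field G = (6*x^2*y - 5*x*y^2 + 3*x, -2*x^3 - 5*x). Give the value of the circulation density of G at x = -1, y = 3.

∂G₂/∂x = -6*x^2 - 5
∂G₁/∂y = 6*x^2 - 10*x*y
Scalar curl = -12*x^2 + 10*x*y - 5
At (-1, 3): -47.

-47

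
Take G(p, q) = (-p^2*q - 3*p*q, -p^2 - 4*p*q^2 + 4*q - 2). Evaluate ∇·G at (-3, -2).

∂G₁/∂p = -2*p*q - 3*q
∂G₂/∂q = -8*p*q + 4
∇·G = -10*p*q - 3*q + 4
At (-3, -2): -50.

-50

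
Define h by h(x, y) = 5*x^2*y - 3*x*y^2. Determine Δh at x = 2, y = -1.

-22

∂²h/∂x² = 10*y
∂²h/∂y² = -6*x
∇²h = -6*x + 10*y
At (2, -1): -22.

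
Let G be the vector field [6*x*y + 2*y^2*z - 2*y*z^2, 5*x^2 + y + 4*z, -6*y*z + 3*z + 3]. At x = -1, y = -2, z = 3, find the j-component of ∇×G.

32

(∇×G)_2 = ∂G₁/∂z − ∂G₃/∂x
= 2*y^2 - 4*y*z − (0)
= 2*y^2 - 4*y*z
At (-1, -2, 3): 32.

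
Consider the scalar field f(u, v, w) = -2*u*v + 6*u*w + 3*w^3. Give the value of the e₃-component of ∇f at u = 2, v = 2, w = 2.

(∇f)_3 = ∂f/∂w = 6*u + 9*w^2
At (2, 2, 2): 48.

48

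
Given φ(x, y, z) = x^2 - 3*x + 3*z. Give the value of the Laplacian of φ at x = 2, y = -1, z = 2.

2

∂²φ/∂x² = 2
∂²φ/∂y² = 0
∂²φ/∂z² = 0
∇²φ = 2
At (2, -1, 2): 2.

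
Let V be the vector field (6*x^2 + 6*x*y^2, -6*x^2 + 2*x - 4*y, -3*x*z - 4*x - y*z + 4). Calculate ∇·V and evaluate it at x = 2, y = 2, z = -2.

∂V₁/∂x = 12*x + 6*y^2
∂V₂/∂y = -4
∂V₃/∂z = -3*x - y
∇·V = 9*x + 6*y^2 - y - 4
At (2, 2, -2): 36.

36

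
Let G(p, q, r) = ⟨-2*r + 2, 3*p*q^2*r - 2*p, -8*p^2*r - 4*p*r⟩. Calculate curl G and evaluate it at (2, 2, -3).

(∇×G)₁ = ∂G₃/∂q − ∂G₂/∂r = -3*p*q^2
(∇×G)₂ = ∂G₁/∂r − ∂G₃/∂p = 16*p*r + 4*r - 2
(∇×G)₃ = ∂G₂/∂p − ∂G₁/∂q = 3*q^2*r - 2
∇×G = (-3*p*q^2, 16*p*r + 4*r - 2, 3*q^2*r - 2)
At (2, 2, -3): (-24, -110, -38).

(-24, -110, -38)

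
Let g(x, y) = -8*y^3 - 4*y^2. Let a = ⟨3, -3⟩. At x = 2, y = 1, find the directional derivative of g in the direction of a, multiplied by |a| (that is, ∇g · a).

∂g/∂x = 0
∂g/∂y = -24*y^2 - 8*y
∇g at (2, 1) = (0, -32)
∇g · a = (0)(3) + (-32)(-3) = 96

96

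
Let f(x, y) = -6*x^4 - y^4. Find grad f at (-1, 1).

∂f/∂x = -24*x^3
∂f/∂y = -4*y^3
∇f = (-24*x^3, -4*y^3)
At (-1, 1): (24, -4).

(24, -4)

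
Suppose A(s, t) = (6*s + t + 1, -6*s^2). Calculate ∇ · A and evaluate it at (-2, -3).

6

∂A₁/∂s = 6
∂A₂/∂t = 0
∇·A = 6
At (-2, -3): 6.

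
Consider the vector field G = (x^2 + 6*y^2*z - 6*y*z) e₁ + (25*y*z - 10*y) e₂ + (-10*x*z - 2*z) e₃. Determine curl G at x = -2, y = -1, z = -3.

(∇×G)₁ = ∂G₃/∂y − ∂G₂/∂z = -25*y
(∇×G)₂ = ∂G₁/∂z − ∂G₃/∂x = 6*y^2 - 6*y + 10*z
(∇×G)₃ = ∂G₂/∂x − ∂G₁/∂y = -12*y*z + 6*z
∇×G = (-25*y, 6*y^2 - 6*y + 10*z, -12*y*z + 6*z)
At (-2, -1, -3): (25, -18, -54).

(25, -18, -54)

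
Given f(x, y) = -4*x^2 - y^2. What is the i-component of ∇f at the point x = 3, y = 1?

-24

(∇f)_1 = ∂f/∂x = -8*x
At (3, 1): -24.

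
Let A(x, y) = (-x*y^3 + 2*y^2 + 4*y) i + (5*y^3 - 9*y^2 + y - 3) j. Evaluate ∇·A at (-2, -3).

∂A₁/∂x = -y^3
∂A₂/∂y = 15*y^2 - 18*y + 1
∇·A = -y^3 + 15*y^2 - 18*y + 1
At (-2, -3): 217.

217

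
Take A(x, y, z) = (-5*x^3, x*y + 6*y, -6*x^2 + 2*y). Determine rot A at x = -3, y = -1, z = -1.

(2, -36, -1)

(∇×A)₁ = ∂A₃/∂y − ∂A₂/∂z = 2
(∇×A)₂ = ∂A₁/∂z − ∂A₃/∂x = 12*x
(∇×A)₃ = ∂A₂/∂x − ∂A₁/∂y = y
∇×A = (2, 12*x, y)
At (-3, -1, -1): (2, -36, -1).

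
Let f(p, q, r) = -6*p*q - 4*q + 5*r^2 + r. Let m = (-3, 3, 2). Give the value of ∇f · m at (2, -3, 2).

-60

∂f/∂p = -6*q
∂f/∂q = -6*p - 4
∂f/∂r = 10*r + 1
∇f at (2, -3, 2) = (18, -16, 21)
∇f · m = (18)(-3) + (-16)(3) + (21)(2) = -60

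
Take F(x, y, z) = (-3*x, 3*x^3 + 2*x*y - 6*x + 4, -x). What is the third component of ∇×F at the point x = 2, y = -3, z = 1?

24

(∇×F)_3 = ∂F₂/∂x − ∂F₁/∂y
= 9*x^2 + 2*y - 6 − (0)
= 9*x^2 + 2*y - 6
At (2, -3, 1): 24.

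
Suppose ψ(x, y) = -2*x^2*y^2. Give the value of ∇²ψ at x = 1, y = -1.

-8

∂²ψ/∂x² = -4*y^2
∂²ψ/∂y² = -4*x^2
∇²ψ = -4*x^2 - 4*y^2
At (1, -1): -8.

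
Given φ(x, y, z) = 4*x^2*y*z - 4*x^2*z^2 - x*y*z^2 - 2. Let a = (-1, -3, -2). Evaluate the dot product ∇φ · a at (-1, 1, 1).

-10

∂φ/∂x = 8*x*y*z - 8*x*z^2 - y*z^2
∂φ/∂y = 4*x^2*z - x*z^2
∂φ/∂z = 4*x^2*y - 8*x^2*z - 2*x*y*z
∇φ at (-1, 1, 1) = (-1, 5, -2)
∇φ · a = (-1)(-1) + (5)(-3) + (-2)(-2) = -10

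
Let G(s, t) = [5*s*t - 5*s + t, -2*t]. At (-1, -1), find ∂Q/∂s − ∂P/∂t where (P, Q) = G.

∂G₂/∂s = 0
∂G₁/∂t = 5*s + 1
Scalar curl = -5*s - 1
At (-1, -1): 4.

4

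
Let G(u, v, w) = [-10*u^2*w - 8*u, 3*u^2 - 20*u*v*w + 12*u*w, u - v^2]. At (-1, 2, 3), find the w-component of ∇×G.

-90

(∇×G)_3 = ∂G₂/∂u − ∂G₁/∂v
= 6*u - 20*v*w + 12*w − (0)
= 6*u - 20*v*w + 12*w
At (-1, 2, 3): -90.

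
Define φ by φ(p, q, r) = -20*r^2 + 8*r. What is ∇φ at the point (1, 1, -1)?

∂φ/∂p = 0
∂φ/∂q = 0
∂φ/∂r = -40*r + 8
∇φ = (0, 0, -40*r + 8)
At (1, 1, -1): (0, 0, 48).

(0, 0, 48)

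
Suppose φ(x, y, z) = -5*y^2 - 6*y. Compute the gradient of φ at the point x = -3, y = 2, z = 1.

(0, -26, 0)

∂φ/∂x = 0
∂φ/∂y = -10*y - 6
∂φ/∂z = 0
∇φ = (0, -10*y - 6, 0)
At (-3, 2, 1): (0, -26, 0).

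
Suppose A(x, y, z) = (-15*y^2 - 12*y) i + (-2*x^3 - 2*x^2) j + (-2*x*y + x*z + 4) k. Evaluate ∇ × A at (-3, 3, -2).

(∇×A)₁ = ∂A₃/∂y − ∂A₂/∂z = -2*x
(∇×A)₂ = ∂A₁/∂z − ∂A₃/∂x = 2*y - z
(∇×A)₃ = ∂A₂/∂x − ∂A₁/∂y = -6*x^2 - 4*x + 30*y + 12
∇×A = (-2*x, 2*y - z, -6*x^2 - 4*x + 30*y + 12)
At (-3, 3, -2): (6, 8, 60).

(6, 8, 60)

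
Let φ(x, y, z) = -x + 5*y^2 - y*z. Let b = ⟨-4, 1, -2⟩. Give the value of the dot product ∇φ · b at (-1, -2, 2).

-22

∂φ/∂x = -1
∂φ/∂y = 10*y - z
∂φ/∂z = -y
∇φ at (-1, -2, 2) = (-1, -22, 2)
∇φ · b = (-1)(-4) + (-22)(1) + (2)(-2) = -22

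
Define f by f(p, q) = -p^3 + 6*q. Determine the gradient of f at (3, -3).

∂f/∂p = -3*p^2
∂f/∂q = 6
∇f = (-3*p^2, 6)
At (3, -3): (-27, 6).

(-27, 6)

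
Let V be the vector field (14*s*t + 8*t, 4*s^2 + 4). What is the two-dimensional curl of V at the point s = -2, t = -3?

4

∂V₂/∂s = 8*s
∂V₁/∂t = 14*s + 8
Scalar curl = -6*s - 8
At (-2, -3): 4.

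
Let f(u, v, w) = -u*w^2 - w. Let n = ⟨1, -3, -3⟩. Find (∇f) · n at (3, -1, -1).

∂f/∂u = -w^2
∂f/∂v = 0
∂f/∂w = -2*u*w - 1
∇f at (3, -1, -1) = (-1, 0, 5)
∇f · n = (-1)(1) + (0)(-3) + (5)(-3) = -16

-16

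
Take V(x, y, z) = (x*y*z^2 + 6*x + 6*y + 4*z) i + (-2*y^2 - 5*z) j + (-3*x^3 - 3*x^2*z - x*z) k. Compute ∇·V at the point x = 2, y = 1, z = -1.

∂V₁/∂x = y*z^2 + 6
∂V₂/∂y = -4*y
∂V₃/∂z = -3*x^2 - x
∇·V = -3*x^2 - x + y*z^2 - 4*y + 6
At (2, 1, -1): -11.

-11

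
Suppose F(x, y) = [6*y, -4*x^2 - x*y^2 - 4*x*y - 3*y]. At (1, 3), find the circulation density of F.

∂F₂/∂x = -8*x - y^2 - 4*y
∂F₁/∂y = 6
Scalar curl = -8*x - y^2 - 4*y - 6
At (1, 3): -35.

-35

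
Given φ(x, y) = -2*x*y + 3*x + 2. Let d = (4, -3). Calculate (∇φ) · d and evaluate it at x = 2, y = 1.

16

∂φ/∂x = -2*y + 3
∂φ/∂y = -2*x
∇φ at (2, 1) = (1, -4)
∇φ · d = (1)(4) + (-4)(-3) = 16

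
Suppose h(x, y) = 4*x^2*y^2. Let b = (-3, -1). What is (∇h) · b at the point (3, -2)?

-144

∂h/∂x = 8*x*y^2
∂h/∂y = 8*x^2*y
∇h at (3, -2) = (96, -144)
∇h · b = (96)(-3) + (-144)(-1) = -144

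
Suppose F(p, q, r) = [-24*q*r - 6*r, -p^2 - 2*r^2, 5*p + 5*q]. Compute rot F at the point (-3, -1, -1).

(∇×F)₁ = ∂F₃/∂q − ∂F₂/∂r = 4*r + 5
(∇×F)₂ = ∂F₁/∂r − ∂F₃/∂p = -24*q - 11
(∇×F)₃ = ∂F₂/∂p − ∂F₁/∂q = -2*p + 24*r
∇×F = (4*r + 5, -24*q - 11, -2*p + 24*r)
At (-3, -1, -1): (1, 13, -18).

(1, 13, -18)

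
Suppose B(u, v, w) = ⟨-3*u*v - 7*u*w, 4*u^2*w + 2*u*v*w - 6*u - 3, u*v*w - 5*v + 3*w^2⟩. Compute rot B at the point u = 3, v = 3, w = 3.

(∇×B)₁ = ∂B₃/∂v − ∂B₂/∂w = -4*u^2 - 2*u*v + u*w - 5
(∇×B)₂ = ∂B₁/∂w − ∂B₃/∂u = -7*u - v*w
(∇×B)₃ = ∂B₂/∂u − ∂B₁/∂v = 8*u*w + 3*u + 2*v*w - 6
∇×B = (-4*u^2 - 2*u*v + u*w - 5, -7*u - v*w, 8*u*w + 3*u + 2*v*w - 6)
At (3, 3, 3): (-50, -30, 93).

(-50, -30, 93)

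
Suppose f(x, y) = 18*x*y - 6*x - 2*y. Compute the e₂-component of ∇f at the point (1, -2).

(∇f)_2 = ∂f/∂y = 18*x - 2
At (1, -2): 16.

16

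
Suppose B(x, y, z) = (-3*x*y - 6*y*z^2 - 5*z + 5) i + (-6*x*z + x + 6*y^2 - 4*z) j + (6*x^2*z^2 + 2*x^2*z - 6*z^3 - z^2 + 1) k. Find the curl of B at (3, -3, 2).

(22, -101, 22)

(∇×B)₁ = ∂B₃/∂y − ∂B₂/∂z = 6*x + 4
(∇×B)₂ = ∂B₁/∂z − ∂B₃/∂x = -12*x*z^2 - 4*x*z - 12*y*z - 5
(∇×B)₃ = ∂B₂/∂x − ∂B₁/∂y = 3*x + 6*z^2 - 6*z + 1
∇×B = (6*x + 4, -12*x*z^2 - 4*x*z - 12*y*z - 5, 3*x + 6*z^2 - 6*z + 1)
At (3, -3, 2): (22, -101, 22).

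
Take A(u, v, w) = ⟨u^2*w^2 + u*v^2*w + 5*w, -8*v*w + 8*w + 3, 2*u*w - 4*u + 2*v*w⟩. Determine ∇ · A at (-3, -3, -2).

-38

∂A₁/∂u = 2*u*w^2 + v^2*w
∂A₂/∂v = -8*w
∂A₃/∂w = 2*u + 2*v
∇·A = 2*u*w^2 + 2*u + v^2*w + 2*v - 8*w
At (-3, -3, -2): -38.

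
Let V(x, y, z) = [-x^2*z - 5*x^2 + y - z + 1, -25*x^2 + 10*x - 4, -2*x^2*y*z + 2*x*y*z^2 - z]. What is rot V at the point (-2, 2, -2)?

(0, 11, 109)

(∇×V)₁ = ∂V₃/∂y − ∂V₂/∂z = -2*x^2*z + 2*x*z^2
(∇×V)₂ = ∂V₁/∂z − ∂V₃/∂x = -x^2 + 4*x*y*z - 2*y*z^2 - 1
(∇×V)₃ = ∂V₂/∂x − ∂V₁/∂y = -50*x + 9
∇×V = (-2*x^2*z + 2*x*z^2, -x^2 + 4*x*y*z - 2*y*z^2 - 1, -50*x + 9)
At (-2, 2, -2): (0, 11, 109).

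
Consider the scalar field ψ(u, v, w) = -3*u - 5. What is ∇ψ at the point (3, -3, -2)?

∂ψ/∂u = -3
∂ψ/∂v = 0
∂ψ/∂w = 0
∇ψ = (-3, 0, 0)
At (3, -3, -2): (-3, 0, 0).

(-3, 0, 0)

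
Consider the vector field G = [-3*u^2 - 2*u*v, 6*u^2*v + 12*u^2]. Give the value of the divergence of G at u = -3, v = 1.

70

∂G₁/∂u = -6*u - 2*v
∂G₂/∂v = 6*u^2
∇·G = 6*u^2 - 6*u - 2*v
At (-3, 1): 70.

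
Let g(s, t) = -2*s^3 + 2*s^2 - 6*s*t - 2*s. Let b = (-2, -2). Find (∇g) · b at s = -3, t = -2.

76

∂g/∂s = -6*s^2 + 4*s - 6*t - 2
∂g/∂t = -6*s
∇g at (-3, -2) = (-56, 18)
∇g · b = (-56)(-2) + (18)(-2) = 76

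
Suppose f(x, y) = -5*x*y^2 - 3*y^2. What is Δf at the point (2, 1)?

-26

∂²f/∂x² = 0
∂²f/∂y² = -2*(5*x + 3)
∇²f = -10*x - 6
At (2, 1): -26.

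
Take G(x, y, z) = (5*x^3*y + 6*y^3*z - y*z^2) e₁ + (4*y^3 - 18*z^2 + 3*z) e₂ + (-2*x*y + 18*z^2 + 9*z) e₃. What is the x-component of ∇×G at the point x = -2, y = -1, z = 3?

(∇×G)_1 = ∂G₃/∂y − ∂G₂/∂z
= -2*x − (-36*z + 3)
= -2*x + 36*z - 3
At (-2, -1, 3): 109.

109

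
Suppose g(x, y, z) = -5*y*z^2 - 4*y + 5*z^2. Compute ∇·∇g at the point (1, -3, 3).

40

∂²g/∂x² = 0
∂²g/∂y² = 0
∂²g/∂z² = 10*(-y + 1)
∇²g = -10*y + 10
At (1, -3, 3): 40.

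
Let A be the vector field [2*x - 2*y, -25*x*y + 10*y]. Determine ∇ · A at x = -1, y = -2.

∂A₁/∂x = 2
∂A₂/∂y = -25*x + 10
∇·A = -25*x + 12
At (-1, -2): 37.

37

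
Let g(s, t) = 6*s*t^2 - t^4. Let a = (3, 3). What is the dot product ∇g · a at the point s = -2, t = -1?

102

∂g/∂s = 6*t^2
∂g/∂t = 12*s*t - 4*t^3
∇g at (-2, -1) = (6, 28)
∇g · a = (6)(3) + (28)(3) = 102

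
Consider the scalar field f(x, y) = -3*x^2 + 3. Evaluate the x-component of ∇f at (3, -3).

(∇f)_1 = ∂f/∂x = -6*x
At (3, -3): -18.

-18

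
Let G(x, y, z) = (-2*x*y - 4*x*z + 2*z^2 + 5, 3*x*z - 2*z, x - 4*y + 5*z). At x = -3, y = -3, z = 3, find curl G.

(7, 23, 3)

(∇×G)₁ = ∂G₃/∂y − ∂G₂/∂z = -3*x - 2
(∇×G)₂ = ∂G₁/∂z − ∂G₃/∂x = -4*x + 4*z - 1
(∇×G)₃ = ∂G₂/∂x − ∂G₁/∂y = 2*x + 3*z
∇×G = (-3*x - 2, -4*x + 4*z - 1, 2*x + 3*z)
At (-3, -3, 3): (7, 23, 3).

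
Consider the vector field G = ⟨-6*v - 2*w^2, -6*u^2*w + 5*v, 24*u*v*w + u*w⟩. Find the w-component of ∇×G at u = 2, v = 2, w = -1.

(∇×G)_3 = ∂G₂/∂u − ∂G₁/∂v
= -12*u*w − (-6)
= -12*u*w + 6
At (2, 2, -1): 30.

30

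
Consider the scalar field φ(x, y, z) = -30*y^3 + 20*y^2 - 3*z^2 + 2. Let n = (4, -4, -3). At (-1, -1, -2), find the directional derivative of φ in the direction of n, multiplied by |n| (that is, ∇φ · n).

484

∂φ/∂x = 0
∂φ/∂y = -90*y^2 + 40*y
∂φ/∂z = -6*z
∇φ at (-1, -1, -2) = (0, -130, 12)
∇φ · n = (0)(4) + (-130)(-4) + (12)(-3) = 484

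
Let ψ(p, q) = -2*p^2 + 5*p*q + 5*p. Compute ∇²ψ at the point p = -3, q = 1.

-4

∂²ψ/∂p² = -4
∂²ψ/∂q² = 0
∇²ψ = -4
At (-3, 1): -4.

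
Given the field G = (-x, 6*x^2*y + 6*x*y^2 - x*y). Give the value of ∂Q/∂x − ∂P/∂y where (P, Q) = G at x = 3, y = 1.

∂G₂/∂x = 12*x*y + 6*y^2 - y
∂G₁/∂y = 0
Scalar curl = 12*x*y + 6*y^2 - y
At (3, 1): 41.

41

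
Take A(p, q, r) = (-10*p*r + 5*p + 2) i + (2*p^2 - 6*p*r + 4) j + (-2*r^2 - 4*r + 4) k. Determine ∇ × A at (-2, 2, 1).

(-12, 20, -14)

(∇×A)₁ = ∂A₃/∂q − ∂A₂/∂r = 6*p
(∇×A)₂ = ∂A₁/∂r − ∂A₃/∂p = -10*p
(∇×A)₃ = ∂A₂/∂p − ∂A₁/∂q = 4*p - 6*r
∇×A = (6*p, -10*p, 4*p - 6*r)
At (-2, 2, 1): (-12, 20, -14).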